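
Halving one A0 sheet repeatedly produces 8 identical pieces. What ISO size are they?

8 = 2^3, so 3 halving steps.
A0 → A1 → … → A3 after 3 steps.

A3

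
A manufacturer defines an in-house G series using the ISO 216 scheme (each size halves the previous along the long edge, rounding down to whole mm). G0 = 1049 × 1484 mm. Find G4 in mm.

262 × 371 mm

G1 = 742 × 1049 mm (from G0 by 1 halving).
G2: ⌊1049/2⌋ × 742 = 524 × 742 mm
G3: ⌊742/2⌋ × 524 = 371 × 524 mm
G4: ⌊524/2⌋ × 371 = 262 × 371 mm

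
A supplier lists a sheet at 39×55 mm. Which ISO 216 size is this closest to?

Aspect ratio 55/39 ≈ 1.410 — close to the ISO √2 ≈ 1.414.
In the C-series (envelope sizes, between A and B): C9 = 40 × 57 mm.
Off by 3 mm total — nearest standard size.

C9 (40 × 57 mm)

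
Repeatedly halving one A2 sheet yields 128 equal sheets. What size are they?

128 = 2^7, so 7 halving steps.
A2 → A3 → … → A9 after 7 steps.

A9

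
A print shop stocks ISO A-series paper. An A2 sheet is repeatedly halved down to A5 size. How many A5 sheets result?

A2 = 420 × 594 mm; A5 = 148 × 210 mm.
Each halving step doubles the count; 3 steps from A2 to A5.
2^3 = 8.

8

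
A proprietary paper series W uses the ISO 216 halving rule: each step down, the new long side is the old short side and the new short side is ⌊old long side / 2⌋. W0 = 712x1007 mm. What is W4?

W1: ⌊1007/2⌋ × 712 = 503 × 712 mm
W2: ⌊712/2⌋ × 503 = 356 × 503 mm
W3: ⌊503/2⌋ × 356 = 251 × 356 mm
W4: ⌊356/2⌋ × 251 = 178 × 251 mm

178 × 251 mm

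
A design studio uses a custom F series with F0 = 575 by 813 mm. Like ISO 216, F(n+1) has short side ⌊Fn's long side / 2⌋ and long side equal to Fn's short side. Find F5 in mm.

F1: ⌊813/2⌋ × 575 = 406 × 575 mm
F2: ⌊575/2⌋ × 406 = 287 × 406 mm
F3: ⌊406/2⌋ × 287 = 203 × 287 mm
F4: ⌊287/2⌋ × 203 = 143 × 203 mm
F5: ⌊203/2⌋ × 143 = 101 × 143 mm

101 × 143 mm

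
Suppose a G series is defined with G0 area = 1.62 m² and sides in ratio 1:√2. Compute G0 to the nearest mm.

1070 × 1514 mm

Let the short side be w mm. Then w · w√2 = 1.62 m² = 1,620,000 mm².
w² = 1,620,000/√2, so w ≈ 1070.3 mm; long side = w√2 ≈ 1513.6 mm.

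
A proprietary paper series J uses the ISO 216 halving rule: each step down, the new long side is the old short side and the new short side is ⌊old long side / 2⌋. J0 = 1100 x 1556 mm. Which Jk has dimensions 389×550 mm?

J3

J0: 1100 × 1556 mm
J1: 778 × 1100 mm
J2: 550 × 778 mm
J3: 389 × 550 mm
J4: 275 × 389 mm
→ matches J3.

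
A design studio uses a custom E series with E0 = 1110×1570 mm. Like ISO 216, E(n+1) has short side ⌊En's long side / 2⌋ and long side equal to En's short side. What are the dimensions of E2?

E1: ⌊1570/2⌋ × 1110 = 785 × 1110 mm
E2: ⌊1110/2⌋ × 785 = 555 × 785 mm

555 × 785 mm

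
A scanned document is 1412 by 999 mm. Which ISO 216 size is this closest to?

B0 (1000 × 1414 mm)

Aspect ratio 1412/999 ≈ 1.413 — close to the ISO √2 ≈ 1.414.
In the B-series (B0 = 1000 × 1414 mm): B0 = 1000 × 1414 mm.
Off by 3 mm total — nearest standard size.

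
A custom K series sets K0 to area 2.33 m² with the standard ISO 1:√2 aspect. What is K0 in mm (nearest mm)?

1284 × 1815 mm

Let the short side be w mm. Then w · w√2 = 2.33 m² = 2,330,000 mm².
w² = 2,330,000/√2, so w ≈ 1283.6 mm; long side = w√2 ≈ 1815.2 mm.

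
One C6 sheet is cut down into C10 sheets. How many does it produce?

C6 = 114 × 162 mm; C10 = 28 × 40 mm.
Each halving step doubles the count; 4 steps from C6 to C10.
2^4 = 16.

16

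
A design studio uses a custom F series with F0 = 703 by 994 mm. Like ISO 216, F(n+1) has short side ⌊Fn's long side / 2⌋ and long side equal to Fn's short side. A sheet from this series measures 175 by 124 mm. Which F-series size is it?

F0: 703 × 994 mm
F1: 497 × 703 mm
F2: 351 × 497 mm
F3: 248 × 351 mm
F4: 175 × 248 mm
F5: 124 × 175 mm
F6: 87 × 124 mm
→ matches F5.

F5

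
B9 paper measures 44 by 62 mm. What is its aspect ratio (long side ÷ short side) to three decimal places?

62 / 44 = 1.409
ISO 216 targets √2 ≈ 1.414; the -0.005 deviation is from mm rounding.

1.409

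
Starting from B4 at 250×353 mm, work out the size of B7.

B5: ⌊353/2⌋ × 250 = 176 × 250 mm
B6: ⌊250/2⌋ × 176 = 125 × 176 mm
B7: ⌊176/2⌋ × 125 = 88 × 125 mm

88 × 125 mm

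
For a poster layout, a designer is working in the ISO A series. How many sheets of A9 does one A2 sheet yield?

Each ISO step halves the sheet: 1 × A2 → 2 × A3 → 4 × A4 → 8 × A5 → …
From A2 to A9 is 7 halving steps: 2^7 = 128.

128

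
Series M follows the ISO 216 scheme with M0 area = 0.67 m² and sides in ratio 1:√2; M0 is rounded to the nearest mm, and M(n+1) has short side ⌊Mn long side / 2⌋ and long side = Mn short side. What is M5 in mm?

121 × 172 mm

Let M0's short side be w mm. w · w√2 = 0.67 m² = 670,000 mm², so w ≈ 688.3 mm and w√2 ≈ 973.4 mm → M0 = 688 × 973 mm.
M1: ⌊973/2⌋ × 688 = 486 × 688 mm
M2: ⌊688/2⌋ × 486 = 344 × 486 mm
M3: ⌊486/2⌋ × 344 = 243 × 344 mm
M4: ⌊344/2⌋ × 243 = 172 × 243 mm
M5: ⌊243/2⌋ × 172 = 121 × 172 mm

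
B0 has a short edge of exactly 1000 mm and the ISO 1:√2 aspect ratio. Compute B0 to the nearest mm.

Short side = 1000 mm; long side = 1000√2 ≈ 1414.2 mm.

1000 × 1414 mm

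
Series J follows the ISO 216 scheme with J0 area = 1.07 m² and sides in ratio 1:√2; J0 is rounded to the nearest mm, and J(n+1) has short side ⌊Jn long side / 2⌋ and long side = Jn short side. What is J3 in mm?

Let J0's short side be w mm. w · w√2 = 1.07 m² = 1,070,000 mm², so w ≈ 869.8 mm and w√2 ≈ 1230.1 mm → J0 = 870 × 1230 mm.
J1: ⌊1230/2⌋ × 870 = 615 × 870 mm
J2: ⌊870/2⌋ × 615 = 435 × 615 mm
J3: ⌊615/2⌋ × 435 = 307 × 435 mm

307 × 435 mm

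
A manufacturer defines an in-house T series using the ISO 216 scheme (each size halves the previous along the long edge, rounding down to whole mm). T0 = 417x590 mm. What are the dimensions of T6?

52 × 73 mm

T1 = 295 × 417 mm (from T0 by 1 halving).
T2: ⌊417/2⌋ × 295 = 208 × 295 mm
T3: ⌊295/2⌋ × 208 = 147 × 208 mm
T4: ⌊208/2⌋ × 147 = 104 × 147 mm
T5: ⌊147/2⌋ × 104 = 73 × 104 mm
T6: ⌊104/2⌋ × 73 = 52 × 73 mm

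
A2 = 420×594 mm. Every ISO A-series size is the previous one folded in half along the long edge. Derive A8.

52 × 74 mm

A3: ⌊594/2⌋ × 420 = 297 × 420 mm
A4: ⌊420/2⌋ × 297 = 210 × 297 mm
A5: ⌊297/2⌋ × 210 = 148 × 210 mm
A6: ⌊210/2⌋ × 148 = 105 × 148 mm
A7: ⌊148/2⌋ × 105 = 74 × 105 mm
A8: ⌊105/2⌋ × 74 = 52 × 74 mm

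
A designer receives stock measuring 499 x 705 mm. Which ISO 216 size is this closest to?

Aspect ratio 705/499 ≈ 1.413 — close to the ISO √2 ≈ 1.414.
In the B-series (B0 = 1000 × 1414 mm): B2 = 500 × 707 mm.
Off by 3 mm total — nearest standard size.

B2 (500 × 707 mm)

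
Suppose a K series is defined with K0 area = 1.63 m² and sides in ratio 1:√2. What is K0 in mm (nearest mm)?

1074 × 1518 mm

Let the short side be w mm. Then w · w√2 = 1.63 m² = 1,630,000 mm².
w² = 1,630,000/√2, so w ≈ 1073.6 mm; long side = w√2 ≈ 1518.3 mm.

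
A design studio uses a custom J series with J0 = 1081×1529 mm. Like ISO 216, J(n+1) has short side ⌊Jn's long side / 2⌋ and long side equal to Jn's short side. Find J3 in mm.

382 × 540 mm

J1: ⌊1529/2⌋ × 1081 = 764 × 1081 mm
J2: ⌊1081/2⌋ × 764 = 540 × 764 mm
J3: ⌊764/2⌋ × 540 = 382 × 540 mm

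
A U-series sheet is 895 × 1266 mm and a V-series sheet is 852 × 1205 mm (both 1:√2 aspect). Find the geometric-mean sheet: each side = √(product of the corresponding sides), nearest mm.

873 × 1235 mm

Short side: √(895 · 852) = √762540 ≈ 873.2 → 873 mm
Long side: √(1266 · 1205) = √1525530 ≈ 1235.1 → 1235 mm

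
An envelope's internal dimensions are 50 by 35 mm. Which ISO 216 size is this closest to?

A9 (37 × 52 mm)

Aspect ratio 50/35 ≈ 1.429 — close to the ISO √2 ≈ 1.414.
In the A-series (A0 area = 1 m²): A9 = 37 × 52 mm.
Off by 4 mm total — nearest standard size.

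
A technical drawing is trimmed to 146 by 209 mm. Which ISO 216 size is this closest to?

Aspect ratio 209/146 ≈ 1.432 (ISO target is √2 ≈ 1.414).
In the A-series (A0 area = 1 m²): A5 = 148 × 210 mm.
Off by 3 mm total — nearest standard size.

A5 (148 × 210 mm)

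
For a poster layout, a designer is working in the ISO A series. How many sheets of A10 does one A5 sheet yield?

A5 = 148 × 210 mm; A10 = 26 × 37 mm.
Each halving step doubles the count; 5 steps from A5 to A10.
2^5 = 32.

32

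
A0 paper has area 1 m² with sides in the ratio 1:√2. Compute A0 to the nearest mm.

841 × 1189 mm

Let the short side be w mm. Then the long side is w√2 and w · w√2 = 10⁶ mm².
w² = 10⁶/√2, so w = 1000 / 2^(1/4) ≈ 840.9 mm; long side = 1000 · 2^(1/4) ≈ 1189.2 mm.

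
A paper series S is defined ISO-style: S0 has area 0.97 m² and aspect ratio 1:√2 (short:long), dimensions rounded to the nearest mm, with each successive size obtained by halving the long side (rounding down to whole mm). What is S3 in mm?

292 × 414 mm

Let S0's short side be w mm. w · w√2 = 0.97 m² = 970,000 mm², so w ≈ 828.2 mm and w√2 ≈ 1171.2 mm → S0 = 828 × 1171 mm.
S1: ⌊1171/2⌋ × 828 = 585 × 828 mm
S2: ⌊828/2⌋ × 585 = 414 × 585 mm
S3: ⌊585/2⌋ × 414 = 292 × 414 mm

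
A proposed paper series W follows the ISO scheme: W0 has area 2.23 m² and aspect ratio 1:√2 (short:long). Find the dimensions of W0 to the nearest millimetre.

Let the short side be w mm. Then w · w√2 = 2.23 m² = 2,230,000 mm².
w² = 2,230,000/√2, so w ≈ 1255.7 mm; long side = w√2 ≈ 1775.9 mm.

1256 × 1776 mm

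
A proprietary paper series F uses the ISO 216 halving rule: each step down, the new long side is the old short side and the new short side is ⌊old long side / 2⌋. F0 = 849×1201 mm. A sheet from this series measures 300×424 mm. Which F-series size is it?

F0: 849 × 1201 mm
F1: 600 × 849 mm
F2: 424 × 600 mm
F3: 300 × 424 mm
F4: 212 × 300 mm
→ matches F3.

F3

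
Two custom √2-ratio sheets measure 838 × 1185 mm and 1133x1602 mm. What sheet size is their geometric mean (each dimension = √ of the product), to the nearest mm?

974 × 1378 mm

Short side: √(838 · 1133) = √949454 ≈ 974.4 → 974 mm
Long side: √(1185 · 1602) = √1898370 ≈ 1377.8 → 1378 mm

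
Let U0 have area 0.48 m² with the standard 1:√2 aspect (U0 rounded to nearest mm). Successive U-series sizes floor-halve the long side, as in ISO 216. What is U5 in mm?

Let U0's short side be w mm. w · w√2 = 0.48 m² = 480,000 mm², so w ≈ 582.6 mm and w√2 ≈ 823.9 mm → U0 = 583 × 824 mm.
U1: ⌊824/2⌋ × 583 = 412 × 583 mm
U2: ⌊583/2⌋ × 412 = 291 × 412 mm
U3: ⌊412/2⌋ × 291 = 206 × 291 mm
U4: ⌊291/2⌋ × 206 = 145 × 206 mm
U5: ⌊206/2⌋ × 145 = 103 × 145 mm

103 × 145 mm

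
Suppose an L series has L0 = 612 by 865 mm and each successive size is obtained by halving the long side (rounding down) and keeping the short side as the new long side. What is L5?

L1 = 432 × 612 mm (from L0 by 1 halving).
L2: ⌊612/2⌋ × 432 = 306 × 432 mm
L3: ⌊432/2⌋ × 306 = 216 × 306 mm
L4: ⌊306/2⌋ × 216 = 153 × 216 mm
L5: ⌊216/2⌋ × 153 = 108 × 153 mm

108 × 153 mm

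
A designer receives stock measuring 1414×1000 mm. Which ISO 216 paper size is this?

B0 (1000 × 1414 mm)

Aspect ratio 1414/1000 ≈ 1.414 — close to the ISO √2 ≈ 1.414.
In the B-series (B0 = 1000 × 1414 mm): B0 = 1000 × 1414 mm.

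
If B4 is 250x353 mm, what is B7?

B5: ⌊353/2⌋ × 250 = 176 × 250 mm
B6: ⌊250/2⌋ × 176 = 125 × 176 mm
B7: ⌊176/2⌋ × 125 = 88 × 125 mm

88 × 125 mm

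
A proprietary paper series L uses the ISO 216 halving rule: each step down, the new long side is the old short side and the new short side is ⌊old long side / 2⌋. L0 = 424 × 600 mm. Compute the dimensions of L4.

L1: ⌊600/2⌋ × 424 = 300 × 424 mm
L2: ⌊424/2⌋ × 300 = 212 × 300 mm
L3: ⌊300/2⌋ × 212 = 150 × 212 mm
L4: ⌊212/2⌋ × 150 = 106 × 150 mm

106 × 150 mm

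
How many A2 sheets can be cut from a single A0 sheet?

4

Each ISO step halves the sheet: 1 × A0 → 2 × A1 → 4 × A2
From A0 to A2 is 2 halving steps: 2^2 = 4.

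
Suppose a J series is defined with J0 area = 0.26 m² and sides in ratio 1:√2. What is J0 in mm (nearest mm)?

Let the short side be w mm. Then w · w√2 = 0.26 m² = 260,000 mm².
w² = 260,000/√2, so w ≈ 428.8 mm; long side = w√2 ≈ 606.4 mm.

429 × 606 mm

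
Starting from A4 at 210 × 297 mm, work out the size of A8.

52 × 74 mm

A5: ⌊297/2⌋ × 210 = 148 × 210 mm
A6: ⌊210/2⌋ × 148 = 105 × 148 mm
A7: ⌊148/2⌋ × 105 = 74 × 105 mm
A8: ⌊105/2⌋ × 74 = 52 × 74 mm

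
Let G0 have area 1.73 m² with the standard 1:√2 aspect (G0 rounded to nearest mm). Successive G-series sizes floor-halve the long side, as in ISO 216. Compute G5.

Let G0's short side be w mm. w · w√2 = 1.73 m² = 1,730,000 mm², so w ≈ 1106.0 mm and w√2 ≈ 1564.2 mm → G0 = 1106 × 1564 mm.
G1: ⌊1564/2⌋ × 1106 = 782 × 1106 mm
G2: ⌊1106/2⌋ × 782 = 553 × 782 mm
G3: ⌊782/2⌋ × 553 = 391 × 553 mm
G4: ⌊553/2⌋ × 391 = 276 × 391 mm
G5: ⌊391/2⌋ × 276 = 195 × 276 mm

195 × 276 mm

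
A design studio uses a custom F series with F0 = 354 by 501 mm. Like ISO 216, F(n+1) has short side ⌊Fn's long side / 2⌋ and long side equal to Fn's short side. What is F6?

44 × 62 mm

F1 = 250 × 354 mm (from F0 by 1 halving).
F2: ⌊354/2⌋ × 250 = 177 × 250 mm
F3: ⌊250/2⌋ × 177 = 125 × 177 mm
F4: ⌊177/2⌋ × 125 = 88 × 125 mm
F5: ⌊125/2⌋ × 88 = 62 × 88 mm
F6: ⌊88/2⌋ × 62 = 44 × 62 mm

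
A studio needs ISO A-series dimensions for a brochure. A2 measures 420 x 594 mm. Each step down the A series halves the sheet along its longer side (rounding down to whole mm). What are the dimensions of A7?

74 × 105 mm

A3: ⌊594/2⌋ × 420 = 297 × 420 mm
A4: ⌊420/2⌋ × 297 = 210 × 297 mm
A5: ⌊297/2⌋ × 210 = 148 × 210 mm
A6: ⌊210/2⌋ × 148 = 105 × 148 mm
A7: ⌊148/2⌋ × 105 = 74 × 105 mm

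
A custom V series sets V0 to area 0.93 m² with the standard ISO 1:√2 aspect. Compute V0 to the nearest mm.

811 × 1147 mm

Let the short side be w mm. Then w · w√2 = 0.93 m² = 930,000 mm².
w² = 930,000/√2, so w ≈ 810.9 mm; long side = w√2 ≈ 1146.8 mm.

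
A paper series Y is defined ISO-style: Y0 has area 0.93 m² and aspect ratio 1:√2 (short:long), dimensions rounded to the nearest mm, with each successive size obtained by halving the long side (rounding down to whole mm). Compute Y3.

286 × 405 mm

Let Y0's short side be w mm. w · w√2 = 0.93 m² = 930,000 mm², so w ≈ 810.9 mm and w√2 ≈ 1146.8 mm → Y0 = 811 × 1147 mm.
Y1: ⌊1147/2⌋ × 811 = 573 × 811 mm
Y2: ⌊811/2⌋ × 573 = 405 × 573 mm
Y3: ⌊573/2⌋ × 405 = 286 × 405 mm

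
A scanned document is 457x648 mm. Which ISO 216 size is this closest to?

Aspect ratio 648/457 ≈ 1.418 — close to the ISO √2 ≈ 1.414.
In the C-series (envelope sizes, between A and B): C2 = 458 × 648 mm.
Off by 1 mm total — nearest standard size.

C2 (458 × 648 mm)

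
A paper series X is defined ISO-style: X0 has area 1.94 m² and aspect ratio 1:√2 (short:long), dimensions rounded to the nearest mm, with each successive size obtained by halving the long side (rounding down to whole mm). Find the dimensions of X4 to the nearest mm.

Let X0's short side be w mm. w · w√2 = 1.94 m² = 1,940,000 mm², so w ≈ 1171.2 mm and w√2 ≈ 1656.4 mm → X0 = 1171 × 1656 mm.
X1: ⌊1656/2⌋ × 1171 = 828 × 1171 mm
X2: ⌊1171/2⌋ × 828 = 585 × 828 mm
X3: ⌊828/2⌋ × 585 = 414 × 585 mm
X4: ⌊585/2⌋ × 414 = 292 × 414 mm

292 × 414 mm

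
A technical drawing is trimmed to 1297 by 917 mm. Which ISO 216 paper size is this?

C0 (917 × 1297 mm)

Aspect ratio 1297/917 ≈ 1.414 — close to the ISO √2 ≈ 1.414.
In the C-series (envelope sizes, between A and B): C0 = 917 × 1297 mm.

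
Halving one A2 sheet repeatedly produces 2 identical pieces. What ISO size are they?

A3

2 = 2^1, so 1 halving step.
A2 → A3 → … → A3 after 1 step.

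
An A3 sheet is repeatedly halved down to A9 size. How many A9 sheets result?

64

A3 = 297 × 420 mm; A9 = 37 × 52 mm.
Each halving step doubles the count; 6 steps from A3 to A9.
2^6 = 64.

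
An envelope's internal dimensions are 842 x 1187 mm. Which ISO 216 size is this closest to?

A0 (841 × 1189 mm)

Aspect ratio 1187/842 ≈ 1.410 — close to the ISO √2 ≈ 1.414.
In the A-series (A0 area = 1 m²): A0 = 841 × 1189 mm.
Off by 3 mm total — nearest standard size.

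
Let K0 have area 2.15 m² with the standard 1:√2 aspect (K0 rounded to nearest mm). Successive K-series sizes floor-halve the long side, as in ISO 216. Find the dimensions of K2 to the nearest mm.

616 × 872 mm

Let K0's short side be w mm. w · w√2 = 2.15 m² = 2,150,000 mm², so w ≈ 1233.0 mm and w√2 ≈ 1743.7 mm → K0 = 1233 × 1744 mm.
K1: ⌊1744/2⌋ × 1233 = 872 × 1233 mm
K2: ⌊1233/2⌋ × 872 = 616 × 872 mm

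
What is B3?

353 × 500 mm

B0 = 1000 × 1414 mm (B0 has a 1000 mm short side, aspect 1:√2).
B1: ⌊1414/2⌋ × 1000 = 707 × 1000 mm
B2: ⌊1000/2⌋ × 707 = 500 × 707 mm
B3: ⌊707/2⌋ × 500 = 353 × 500 mm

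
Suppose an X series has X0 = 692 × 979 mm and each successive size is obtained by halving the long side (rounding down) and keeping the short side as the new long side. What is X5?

X1: ⌊979/2⌋ × 692 = 489 × 692 mm
X2: ⌊692/2⌋ × 489 = 346 × 489 mm
X3: ⌊489/2⌋ × 346 = 244 × 346 mm
X4: ⌊346/2⌋ × 244 = 173 × 244 mm
X5: ⌊244/2⌋ × 173 = 122 × 173 mm

122 × 173 mm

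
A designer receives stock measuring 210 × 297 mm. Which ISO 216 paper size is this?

A4 (210 × 297 mm)

Aspect ratio 297/210 ≈ 1.414 — close to the ISO √2 ≈ 1.414.
In the A-series (A0 area = 1 m²): A4 = 210 × 297 mm.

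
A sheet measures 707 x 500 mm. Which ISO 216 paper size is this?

B2 (500 × 707 mm)

Aspect ratio 707/500 ≈ 1.414 — close to the ISO √2 ≈ 1.414.
In the B-series (B0 = 1000 × 1414 mm): B2 = 500 × 707 mm.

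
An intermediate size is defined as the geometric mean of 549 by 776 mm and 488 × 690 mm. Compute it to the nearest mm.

Short side: √(549 · 488) = √267912 ≈ 517.6 → 518 mm
Long side: √(776 · 690) = √535440 ≈ 731.7 → 732 mm

518 × 732 mm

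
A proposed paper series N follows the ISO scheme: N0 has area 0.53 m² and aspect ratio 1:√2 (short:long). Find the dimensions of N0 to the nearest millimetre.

Let the short side be w mm. Then w · w√2 = 0.53 m² = 530,000 mm².
w² = 530,000/√2, so w ≈ 612.2 mm; long side = w√2 ≈ 865.8 mm.

612 × 866 mm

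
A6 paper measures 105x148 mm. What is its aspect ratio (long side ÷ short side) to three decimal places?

148 / 105 = 1.410
ISO 216 targets √2 ≈ 1.414; the -0.005 deviation is from mm rounding.

1.410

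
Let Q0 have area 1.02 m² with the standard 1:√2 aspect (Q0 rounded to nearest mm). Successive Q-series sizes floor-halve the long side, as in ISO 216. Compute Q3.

Let Q0's short side be w mm. w · w√2 = 1.02 m² = 1,020,000 mm², so w ≈ 849.3 mm and w√2 ≈ 1201.0 mm → Q0 = 849 × 1201 mm.
Q1: ⌊1201/2⌋ × 849 = 600 × 849 mm
Q2: ⌊849/2⌋ × 600 = 424 × 600 mm
Q3: ⌊600/2⌋ × 424 = 300 × 424 mm

300 × 424 mm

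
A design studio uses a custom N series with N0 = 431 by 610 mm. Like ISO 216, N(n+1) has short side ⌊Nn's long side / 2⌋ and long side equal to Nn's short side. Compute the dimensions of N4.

N1: ⌊610/2⌋ × 431 = 305 × 431 mm
N2: ⌊431/2⌋ × 305 = 215 × 305 mm
N3: ⌊305/2⌋ × 215 = 152 × 215 mm
N4: ⌊215/2⌋ × 152 = 107 × 152 mm

107 × 152 mm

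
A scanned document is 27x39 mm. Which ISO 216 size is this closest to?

C10 (28 × 40 mm)

Aspect ratio 39/27 ≈ 1.444 (ISO target is √2 ≈ 1.414).
In the C-series (envelope sizes, between A and B): C10 = 28 × 40 mm.
Off by 2 mm total — nearest standard size.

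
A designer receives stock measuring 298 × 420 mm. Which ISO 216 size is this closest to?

A3 (297 × 420 mm)

Aspect ratio 420/298 ≈ 1.409 — close to the ISO √2 ≈ 1.414.
In the A-series (A0 area = 1 m²): A3 = 297 × 420 mm.
Off by 1 mm total — nearest standard size.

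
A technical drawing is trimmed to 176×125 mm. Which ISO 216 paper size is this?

B6 (125 × 176 mm)

Aspect ratio 176/125 ≈ 1.408 — close to the ISO √2 ≈ 1.414.
In the B-series (B0 = 1000 × 1414 mm): B6 = 125 × 176 mm.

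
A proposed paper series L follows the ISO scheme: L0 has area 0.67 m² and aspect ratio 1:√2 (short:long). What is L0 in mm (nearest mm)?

Let the short side be w mm. Then w · w√2 = 0.67 m² = 670,000 mm².
w² = 670,000/√2, so w ≈ 688.3 mm; long side = w√2 ≈ 973.4 mm.

688 × 973 mm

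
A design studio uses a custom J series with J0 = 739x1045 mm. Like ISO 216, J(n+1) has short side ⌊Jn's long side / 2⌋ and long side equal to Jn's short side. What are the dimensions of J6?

92 × 130 mm

J1 = 522 × 739 mm (from J0 by 1 halving).
J2: ⌊739/2⌋ × 522 = 369 × 522 mm
J3: ⌊522/2⌋ × 369 = 261 × 369 mm
J4: ⌊369/2⌋ × 261 = 184 × 261 mm
J5: ⌊261/2⌋ × 184 = 130 × 184 mm
J6: ⌊184/2⌋ × 130 = 92 × 130 mm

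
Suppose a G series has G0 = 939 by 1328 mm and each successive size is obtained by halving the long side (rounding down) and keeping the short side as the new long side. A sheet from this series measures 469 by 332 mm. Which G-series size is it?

G0: 939 × 1328 mm
G1: 664 × 939 mm
G2: 469 × 664 mm
G3: 332 × 469 mm
G4: 234 × 332 mm
→ matches G3.

G3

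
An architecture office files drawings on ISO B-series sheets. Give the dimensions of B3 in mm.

B0 = 1000 × 1414 mm (B0 has a 1000 mm short side, aspect 1:√2).
B1: ⌊1414/2⌋ × 1000 = 707 × 1000 mm
B2: ⌊1000/2⌋ × 707 = 500 × 707 mm
B3: ⌊707/2⌋ × 500 = 353 × 500 mm

353 × 500 mm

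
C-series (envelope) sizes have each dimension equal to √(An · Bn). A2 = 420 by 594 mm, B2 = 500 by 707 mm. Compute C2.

Short side: √(420 · 500) = √210000 ≈ 458.3 → 458 mm
Long side: √(594 · 707) = √419958 ≈ 648.0 → 648 mm

458 × 648 mm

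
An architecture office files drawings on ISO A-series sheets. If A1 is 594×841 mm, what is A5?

148 × 210 mm

A2: ⌊841/2⌋ × 594 = 420 × 594 mm
A3: ⌊594/2⌋ × 420 = 297 × 420 mm
A4: ⌊420/2⌋ × 297 = 210 × 297 mm
A5: ⌊297/2⌋ × 210 = 148 × 210 mm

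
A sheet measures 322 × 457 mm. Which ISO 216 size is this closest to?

C3 (324 × 458 mm)

Aspect ratio 457/322 ≈ 1.419 — close to the ISO √2 ≈ 1.414.
In the C-series (envelope sizes, between A and B): C3 = 324 × 458 mm.
Off by 3 mm total — nearest standard size.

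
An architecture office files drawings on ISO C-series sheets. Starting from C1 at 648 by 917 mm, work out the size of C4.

C2: ⌊917/2⌋ × 648 = 458 × 648 mm
C3: ⌊648/2⌋ × 458 = 324 × 458 mm
C4: ⌊458/2⌋ × 324 = 229 × 324 mm

229 × 324 mm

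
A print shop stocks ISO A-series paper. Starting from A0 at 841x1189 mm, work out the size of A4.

210 × 297 mm

A1: ⌊1189/2⌋ × 841 = 594 × 841 mm
A2: ⌊841/2⌋ × 594 = 420 × 594 mm
A3: ⌊594/2⌋ × 420 = 297 × 420 mm
A4: ⌊420/2⌋ × 297 = 210 × 297 mm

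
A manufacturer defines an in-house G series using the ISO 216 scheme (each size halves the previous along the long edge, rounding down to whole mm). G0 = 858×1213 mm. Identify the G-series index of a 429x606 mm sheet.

G2

G0: 858 × 1213 mm
G1: 606 × 858 mm
G2: 429 × 606 mm
G3: 303 × 429 mm
→ matches G2.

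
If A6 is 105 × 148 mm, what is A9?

A7: ⌊148/2⌋ × 105 = 74 × 105 mm
A8: ⌊105/2⌋ × 74 = 52 × 74 mm
A9: ⌊74/2⌋ × 52 = 37 × 52 mm

37 × 52 mm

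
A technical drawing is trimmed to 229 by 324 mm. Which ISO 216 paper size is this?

C4 (229 × 324 mm)

Aspect ratio 324/229 ≈ 1.415 — close to the ISO √2 ≈ 1.414.
In the C-series (envelope sizes, between A and B): C4 = 229 × 324 mm.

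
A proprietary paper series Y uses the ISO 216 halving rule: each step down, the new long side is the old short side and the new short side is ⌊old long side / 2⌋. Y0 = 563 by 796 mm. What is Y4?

140 × 199 mm

Y1: ⌊796/2⌋ × 563 = 398 × 563 mm
Y2: ⌊563/2⌋ × 398 = 281 × 398 mm
Y3: ⌊398/2⌋ × 281 = 199 × 281 mm
Y4: ⌊281/2⌋ × 199 = 140 × 199 mm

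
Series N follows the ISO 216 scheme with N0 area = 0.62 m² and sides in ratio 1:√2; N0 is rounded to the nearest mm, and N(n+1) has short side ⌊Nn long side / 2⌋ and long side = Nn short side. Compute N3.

Let N0's short side be w mm. w · w√2 = 0.62 m² = 620,000 mm², so w ≈ 662.1 mm and w√2 ≈ 936.4 mm → N0 = 662 × 936 mm.
N1: ⌊936/2⌋ × 662 = 468 × 662 mm
N2: ⌊662/2⌋ × 468 = 331 × 468 mm
N3: ⌊468/2⌋ × 331 = 234 × 331 mm

234 × 331 mm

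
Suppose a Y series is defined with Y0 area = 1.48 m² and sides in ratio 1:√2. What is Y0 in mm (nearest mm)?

Let the short side be w mm. Then w · w√2 = 1.48 m² = 1,480,000 mm².
w² = 1,480,000/√2, so w ≈ 1023.0 mm; long side = w√2 ≈ 1446.7 mm.

1023 × 1447 mm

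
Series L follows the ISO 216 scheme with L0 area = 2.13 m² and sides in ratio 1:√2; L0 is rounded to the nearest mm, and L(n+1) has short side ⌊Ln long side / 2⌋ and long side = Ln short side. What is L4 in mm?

Let L0's short side be w mm. w · w√2 = 2.13 m² = 2,130,000 mm², so w ≈ 1227.2 mm and w√2 ≈ 1735.6 mm → L0 = 1227 × 1736 mm.
L1: ⌊1736/2⌋ × 1227 = 868 × 1227 mm
L2: ⌊1227/2⌋ × 868 = 613 × 868 mm
L3: ⌊868/2⌋ × 613 = 434 × 613 mm
L4: ⌊613/2⌋ × 434 = 306 × 434 mm

306 × 434 mm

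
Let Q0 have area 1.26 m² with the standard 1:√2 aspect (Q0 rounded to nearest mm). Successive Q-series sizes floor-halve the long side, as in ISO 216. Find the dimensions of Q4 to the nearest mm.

Let Q0's short side be w mm. w · w√2 = 1.26 m² = 1,260,000 mm², so w ≈ 943.9 mm and w√2 ≈ 1334.9 mm → Q0 = 944 × 1335 mm.
Q1: ⌊1335/2⌋ × 944 = 667 × 944 mm
Q2: ⌊944/2⌋ × 667 = 472 × 667 mm
Q3: ⌊667/2⌋ × 472 = 333 × 472 mm
Q4: ⌊472/2⌋ × 333 = 236 × 333 mm

236 × 333 mm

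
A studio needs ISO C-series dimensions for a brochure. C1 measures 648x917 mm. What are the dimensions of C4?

229 × 324 mm

C2: ⌊917/2⌋ × 648 = 458 × 648 mm
C3: ⌊648/2⌋ × 458 = 324 × 458 mm
C4: ⌊458/2⌋ × 324 = 229 × 324 mm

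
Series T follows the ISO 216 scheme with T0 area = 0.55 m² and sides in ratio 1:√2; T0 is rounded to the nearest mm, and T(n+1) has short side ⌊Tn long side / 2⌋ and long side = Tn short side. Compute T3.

220 × 312 mm

Let T0's short side be w mm. w · w√2 = 0.55 m² = 550,000 mm², so w ≈ 623.6 mm and w√2 ≈ 881.9 mm → T0 = 624 × 882 mm.
T1: ⌊882/2⌋ × 624 = 441 × 624 mm
T2: ⌊624/2⌋ × 441 = 312 × 441 mm
T3: ⌊441/2⌋ × 312 = 220 × 312 mm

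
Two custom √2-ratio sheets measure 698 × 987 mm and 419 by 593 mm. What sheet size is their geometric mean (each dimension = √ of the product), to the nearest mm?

541 × 765 mm

Short side: √(698 · 419) = √292462 ≈ 540.8 → 541 mm
Long side: √(987 · 593) = √585291 ≈ 765.0 → 765 mm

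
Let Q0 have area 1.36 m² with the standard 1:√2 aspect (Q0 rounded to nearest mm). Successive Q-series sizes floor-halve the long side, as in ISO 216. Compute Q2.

490 × 693 mm

Let Q0's short side be w mm. w · w√2 = 1.36 m² = 1,360,000 mm², so w ≈ 980.6 mm and w√2 ≈ 1386.8 mm → Q0 = 981 × 1387 mm.
Q1: ⌊1387/2⌋ × 981 = 693 × 981 mm
Q2: ⌊981/2⌋ × 693 = 490 × 693 mm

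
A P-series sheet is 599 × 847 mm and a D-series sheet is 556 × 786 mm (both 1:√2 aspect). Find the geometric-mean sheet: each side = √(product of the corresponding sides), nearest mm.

Short side: √(599 · 556) = √333044 ≈ 577.1 → 577 mm
Long side: √(847 · 786) = √665742 ≈ 815.9 → 816 mm

577 × 816 mm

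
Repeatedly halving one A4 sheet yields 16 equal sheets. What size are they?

A8

16 = 2^4, so 4 halving steps.
A4 → A5 → … → A8 after 4 steps.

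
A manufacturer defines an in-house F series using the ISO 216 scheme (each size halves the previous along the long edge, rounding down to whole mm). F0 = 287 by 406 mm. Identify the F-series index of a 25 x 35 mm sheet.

F0: 287 × 406 mm
F1: 203 × 287 mm
F2: 143 × 203 mm
F3: 101 × 143 mm
F4: 71 × 101 mm
F5: 50 × 71 mm
F6: 35 × 50 mm
F7: 25 × 35 mm
F8: 17 × 25 mm
→ matches F7.

F7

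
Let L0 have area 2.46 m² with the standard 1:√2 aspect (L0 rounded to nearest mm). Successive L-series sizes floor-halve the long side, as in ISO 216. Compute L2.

659 × 932 mm

Let L0's short side be w mm. w · w√2 = 2.46 m² = 2,460,000 mm², so w ≈ 1318.9 mm and w√2 ≈ 1865.2 mm → L0 = 1319 × 1865 mm.
L1: ⌊1865/2⌋ × 1319 = 932 × 1319 mm
L2: ⌊1319/2⌋ × 932 = 659 × 932 mm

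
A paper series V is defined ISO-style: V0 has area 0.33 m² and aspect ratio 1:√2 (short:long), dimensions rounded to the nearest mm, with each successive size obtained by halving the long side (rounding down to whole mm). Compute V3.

170 × 241 mm

Let V0's short side be w mm. w · w√2 = 0.33 m² = 330,000 mm², so w ≈ 483.1 mm and w√2 ≈ 683.1 mm → V0 = 483 × 683 mm.
V1: ⌊683/2⌋ × 483 = 341 × 483 mm
V2: ⌊483/2⌋ × 341 = 241 × 341 mm
V3: ⌊341/2⌋ × 241 = 170 × 241 mm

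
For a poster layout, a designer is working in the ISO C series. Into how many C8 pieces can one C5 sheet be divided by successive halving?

8

Each ISO step halves the sheet: 1 × C5 → 2 × C6 → 4 × C7 → 8 × C8
From C5 to C8 is 3 halving steps: 2^3 = 8.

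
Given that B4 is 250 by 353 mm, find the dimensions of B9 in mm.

44 × 62 mm

B5: ⌊353/2⌋ × 250 = 176 × 250 mm
B6: ⌊250/2⌋ × 176 = 125 × 176 mm
B7: ⌊176/2⌋ × 125 = 88 × 125 mm
B8: ⌊125/2⌋ × 88 = 62 × 88 mm
B9: ⌊88/2⌋ × 62 = 44 × 62 mm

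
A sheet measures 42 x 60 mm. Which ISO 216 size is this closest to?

Aspect ratio 60/42 ≈ 1.429 — close to the ISO √2 ≈ 1.414.
In the B-series (B0 = 1000 × 1414 mm): B9 = 44 × 62 mm.
Off by 4 mm total — nearest standard size.

B9 (44 × 62 mm)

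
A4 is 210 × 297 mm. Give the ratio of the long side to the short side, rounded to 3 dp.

1.414

297 / 210 = 1.414
Matches √2 ≈ 1.414 — the ISO 216 defining ratio.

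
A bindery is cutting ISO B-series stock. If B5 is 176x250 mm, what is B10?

31 × 44 mm

B6: ⌊250/2⌋ × 176 = 125 × 176 mm
B7: ⌊176/2⌋ × 125 = 88 × 125 mm
B8: ⌊125/2⌋ × 88 = 62 × 88 mm
B9: ⌊88/2⌋ × 62 = 44 × 62 mm
B10: ⌊62/2⌋ × 44 = 31 × 44 mm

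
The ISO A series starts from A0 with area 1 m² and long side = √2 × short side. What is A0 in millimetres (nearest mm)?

841 × 1189 mm

Let the short side be w mm. Then the long side is w√2 and w · w√2 = 10⁶ mm².
w² = 10⁶/√2, so w = 1000 / 2^(1/4) ≈ 840.9 mm; long side = 1000 · 2^(1/4) ≈ 1189.2 mm.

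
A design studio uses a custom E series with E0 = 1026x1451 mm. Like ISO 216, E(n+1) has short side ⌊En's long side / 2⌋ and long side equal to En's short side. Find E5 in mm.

E1: ⌊1451/2⌋ × 1026 = 725 × 1026 mm
E2: ⌊1026/2⌋ × 725 = 513 × 725 mm
E3: ⌊725/2⌋ × 513 = 362 × 513 mm
E4: ⌊513/2⌋ × 362 = 256 × 362 mm
E5: ⌊362/2⌋ × 256 = 181 × 256 mm

181 × 256 mm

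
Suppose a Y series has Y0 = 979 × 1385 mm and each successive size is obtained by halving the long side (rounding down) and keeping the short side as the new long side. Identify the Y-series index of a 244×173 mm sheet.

Y0: 979 × 1385 mm
Y1: 692 × 979 mm
Y2: 489 × 692 mm
Y3: 346 × 489 mm
Y4: 244 × 346 mm
Y5: 173 × 244 mm
Y6: 122 × 173 mm
→ matches Y5.

Y5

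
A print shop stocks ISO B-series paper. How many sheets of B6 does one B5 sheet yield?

Each ISO step halves the sheet: 1 × B5 → 2 × B6
From B5 to B6 is 1 halving step: 2^1 = 2.

2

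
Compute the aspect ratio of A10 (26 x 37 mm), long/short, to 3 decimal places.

1.423

37 / 26 = 1.423
ISO 216 targets √2 ≈ 1.414; the +0.009 deviation is from mm rounding.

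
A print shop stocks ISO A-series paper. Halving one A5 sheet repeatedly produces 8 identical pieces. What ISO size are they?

8 = 2^3, so 3 halving steps.
A5 → A6 → … → A8 after 3 steps.

A8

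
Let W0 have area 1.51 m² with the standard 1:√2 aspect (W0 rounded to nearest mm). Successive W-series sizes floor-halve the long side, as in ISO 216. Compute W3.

Let W0's short side be w mm. w · w√2 = 1.51 m² = 1,510,000 mm², so w ≈ 1033.3 mm and w√2 ≈ 1461.3 mm → W0 = 1033 × 1461 mm.
W1: ⌊1461/2⌋ × 1033 = 730 × 1033 mm
W2: ⌊1033/2⌋ × 730 = 516 × 730 mm
W3: ⌊730/2⌋ × 516 = 365 × 516 mm

365 × 516 mm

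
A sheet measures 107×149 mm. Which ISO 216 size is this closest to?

Aspect ratio 149/107 ≈ 1.393 (ISO target is √2 ≈ 1.414).
In the A-series (A0 area = 1 m²): A6 = 105 × 148 mm.
Off by 3 mm total — nearest standard size.

A6 (105 × 148 mm)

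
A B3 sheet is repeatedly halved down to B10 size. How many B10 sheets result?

128

Each ISO step halves the sheet: 1 × B3 → 2 × B4 → 4 × B5 → 8 × B6 → …
From B3 to B10 is 7 halving steps: 2^7 = 128.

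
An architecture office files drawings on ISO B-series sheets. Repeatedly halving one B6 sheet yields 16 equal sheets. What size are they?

B10

16 = 2^4, so 4 halving steps.
B6 → B7 → … → B10 after 4 steps.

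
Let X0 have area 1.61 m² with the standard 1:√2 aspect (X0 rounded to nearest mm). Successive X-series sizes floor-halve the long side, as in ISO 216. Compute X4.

266 × 377 mm

Let X0's short side be w mm. w · w√2 = 1.61 m² = 1,610,000 mm², so w ≈ 1067.0 mm and w√2 ≈ 1508.9 mm → X0 = 1067 × 1509 mm.
X1: ⌊1509/2⌋ × 1067 = 754 × 1067 mm
X2: ⌊1067/2⌋ × 754 = 533 × 754 mm
X3: ⌊754/2⌋ × 533 = 377 × 533 mm
X4: ⌊533/2⌋ × 377 = 266 × 377 mm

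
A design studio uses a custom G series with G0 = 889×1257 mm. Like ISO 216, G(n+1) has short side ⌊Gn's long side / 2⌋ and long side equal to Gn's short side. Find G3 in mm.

G1: ⌊1257/2⌋ × 889 = 628 × 889 mm
G2: ⌊889/2⌋ × 628 = 444 × 628 mm
G3: ⌊628/2⌋ × 444 = 314 × 444 mm

314 × 444 mm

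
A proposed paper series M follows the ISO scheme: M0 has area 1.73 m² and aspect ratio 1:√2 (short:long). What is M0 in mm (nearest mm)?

1106 × 1564 mm

Let the short side be w mm. Then w · w√2 = 1.73 m² = 1,730,000 mm².
w² = 1,730,000/√2, so w ≈ 1106.0 mm; long side = w√2 ≈ 1564.2 mm.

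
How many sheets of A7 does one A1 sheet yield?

Each ISO step halves the sheet: 1 × A1 → 2 × A2 → 4 × A3 → 8 × A4 → …
From A1 to A7 is 6 halving steps: 2^6 = 64.

64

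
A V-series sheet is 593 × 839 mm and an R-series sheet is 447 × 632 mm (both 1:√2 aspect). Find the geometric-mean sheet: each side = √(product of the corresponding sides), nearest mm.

Short side: √(593 · 447) = √265071 ≈ 514.9 → 515 mm
Long side: √(839 · 632) = √530248 ≈ 728.2 → 728 mm

515 × 728 mm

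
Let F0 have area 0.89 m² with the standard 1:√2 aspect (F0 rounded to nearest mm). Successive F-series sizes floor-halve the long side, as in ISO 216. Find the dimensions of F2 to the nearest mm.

396 × 561 mm

Let F0's short side be w mm. w · w√2 = 0.89 m² = 890,000 mm², so w ≈ 793.3 mm and w√2 ≈ 1121.9 mm → F0 = 793 × 1122 mm.
F1: ⌊1122/2⌋ × 793 = 561 × 793 mm
F2: ⌊793/2⌋ × 561 = 396 × 561 mm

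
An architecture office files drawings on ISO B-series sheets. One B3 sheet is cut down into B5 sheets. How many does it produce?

4

Each ISO step halves the sheet: 1 × B3 → 2 × B4 → 4 × B5
From B3 to B5 is 2 halving steps: 2^2 = 4.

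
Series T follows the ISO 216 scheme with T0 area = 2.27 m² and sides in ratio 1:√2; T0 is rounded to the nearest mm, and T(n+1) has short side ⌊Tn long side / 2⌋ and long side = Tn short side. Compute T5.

224 × 316 mm

Let T0's short side be w mm. w · w√2 = 2.27 m² = 2,270,000 mm², so w ≈ 1266.9 mm and w√2 ≈ 1791.7 mm → T0 = 1267 × 1792 mm.
T1: ⌊1792/2⌋ × 1267 = 896 × 1267 mm
T2: ⌊1267/2⌋ × 896 = 633 × 896 mm
T3: ⌊896/2⌋ × 633 = 448 × 633 mm
T4: ⌊633/2⌋ × 448 = 316 × 448 mm
T5: ⌊448/2⌋ × 316 = 224 × 316 mm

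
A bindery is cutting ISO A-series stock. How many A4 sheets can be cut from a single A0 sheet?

16

A0 = 841 × 1189 mm; A4 = 210 × 297 mm.
Each halving step doubles the count; 4 steps from A0 to A4.
2^4 = 16.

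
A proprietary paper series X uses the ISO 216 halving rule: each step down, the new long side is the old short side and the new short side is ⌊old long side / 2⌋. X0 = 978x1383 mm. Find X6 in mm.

122 × 172 mm

X1 = 691 × 978 mm (from X0 by 1 halving).
X2: ⌊978/2⌋ × 691 = 489 × 691 mm
X3: ⌊691/2⌋ × 489 = 345 × 489 mm
X4: ⌊489/2⌋ × 345 = 244 × 345 mm
X5: ⌊345/2⌋ × 244 = 172 × 244 mm
X6: ⌊244/2⌋ × 172 = 122 × 172 mm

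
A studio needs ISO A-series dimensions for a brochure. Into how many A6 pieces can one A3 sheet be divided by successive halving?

8

Each ISO step halves the sheet: 1 × A3 → 2 × A4 → 4 × A5 → 8 × A6
From A3 to A6 is 3 halving steps: 2^3 = 8.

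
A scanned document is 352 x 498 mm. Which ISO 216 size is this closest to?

Aspect ratio 498/352 ≈ 1.415 — close to the ISO √2 ≈ 1.414.
In the B-series (B0 = 1000 × 1414 mm): B3 = 353 × 500 mm.
Off by 3 mm total — nearest standard size.

B3 (353 × 500 mm)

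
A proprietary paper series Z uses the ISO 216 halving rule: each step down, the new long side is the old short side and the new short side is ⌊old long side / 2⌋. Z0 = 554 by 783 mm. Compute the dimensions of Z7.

Z1 = 391 × 554 mm (from Z0 by 1 halving).
Z2: ⌊554/2⌋ × 391 = 277 × 391 mm
Z3: ⌊391/2⌋ × 277 = 195 × 277 mm
Z4: ⌊277/2⌋ × 195 = 138 × 195 mm
Z5: ⌊195/2⌋ × 138 = 97 × 138 mm
Z6: ⌊138/2⌋ × 97 = 69 × 97 mm
Z7: ⌊97/2⌋ × 69 = 48 × 69 mm

48 × 69 mm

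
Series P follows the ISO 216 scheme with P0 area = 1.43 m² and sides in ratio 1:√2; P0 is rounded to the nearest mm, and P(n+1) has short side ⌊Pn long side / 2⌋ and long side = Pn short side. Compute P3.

355 × 503 mm

Let P0's short side be w mm. w · w√2 = 1.43 m² = 1,430,000 mm², so w ≈ 1005.6 mm and w√2 ≈ 1422.1 mm → P0 = 1006 × 1422 mm.
P1: ⌊1422/2⌋ × 1006 = 711 × 1006 mm
P2: ⌊1006/2⌋ × 711 = 503 × 711 mm
P3: ⌊711/2⌋ × 503 = 355 × 503 mm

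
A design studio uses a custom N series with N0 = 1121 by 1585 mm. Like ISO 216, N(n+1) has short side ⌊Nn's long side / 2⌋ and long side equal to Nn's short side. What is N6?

N1 = 792 × 1121 mm (from N0 by 1 halving).
N2: ⌊1121/2⌋ × 792 = 560 × 792 mm
N3: ⌊792/2⌋ × 560 = 396 × 560 mm
N4: ⌊560/2⌋ × 396 = 280 × 396 mm
N5: ⌊396/2⌋ × 280 = 198 × 280 mm
N6: ⌊280/2⌋ × 198 = 140 × 198 mm

140 × 198 mm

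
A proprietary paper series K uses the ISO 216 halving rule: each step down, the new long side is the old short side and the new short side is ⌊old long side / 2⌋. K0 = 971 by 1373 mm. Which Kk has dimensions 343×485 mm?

K3

K0: 971 × 1373 mm
K1: 686 × 971 mm
K2: 485 × 686 mm
K3: 343 × 485 mm
K4: 242 × 343 mm
→ matches K3.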